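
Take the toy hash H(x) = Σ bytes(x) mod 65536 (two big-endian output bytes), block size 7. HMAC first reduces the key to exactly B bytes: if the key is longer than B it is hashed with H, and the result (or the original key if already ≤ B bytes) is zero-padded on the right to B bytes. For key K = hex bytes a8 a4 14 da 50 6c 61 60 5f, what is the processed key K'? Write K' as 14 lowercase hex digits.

04160000000000

|K| = 9 > B = 7, so first hash the key.
H(K): sum = 168+164+20+218+80+108+97+96+95 = 1046 → 04 16.
Zero-pad H(K) = 04 16 to 7 bytes: K' = 04 16 00 00 00 00 00.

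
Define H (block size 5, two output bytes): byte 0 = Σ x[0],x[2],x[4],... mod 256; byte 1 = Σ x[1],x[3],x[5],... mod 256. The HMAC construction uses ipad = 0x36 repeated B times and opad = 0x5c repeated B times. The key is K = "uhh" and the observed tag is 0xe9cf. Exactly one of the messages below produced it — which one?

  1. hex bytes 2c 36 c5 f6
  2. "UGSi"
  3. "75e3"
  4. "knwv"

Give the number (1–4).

3

Key "uhh" = 75 68 68 is 3 bytes ≤ B = 5; zero-pad to 5 bytes: K' = 75 68 68 00 00.
K' ⊕ ipad = 43 5e 5e 36 36; K' ⊕ opad = 29 34 34 5c 5c.
m1: inner = H(43 5e 5e 36 36 2c 36 c5 f6) = 03 85; tag = H(29 34 34 5c 5c 03 85) = 3e93
m2: inner = H(43 5e 5e 36 36 55 47 53 69) = 87 3c; tag = H(29 34 34 5c 5c 87 3c) = f517
m3: inner = H(43 5e 5e 36 36 37 35 65 33) = 3f 30; tag = H(29 34 34 5c 5c 3f 30) = e9cf ← matches
m4: inner = H(43 5e 5e 36 36 6b 6e 77 76) = bb 76; tag = H(29 34 34 5c 5c bb 76) = 2f4b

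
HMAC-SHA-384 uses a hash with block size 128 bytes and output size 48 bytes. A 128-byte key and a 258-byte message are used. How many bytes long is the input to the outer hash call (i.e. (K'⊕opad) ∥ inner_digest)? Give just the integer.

176

Key is 128 ≤ 128 bytes, zero-padded: |K'| = 128.
Outer input = (K'⊕opad) ∥ H(inner) → 128 + 48 = 176 bytes.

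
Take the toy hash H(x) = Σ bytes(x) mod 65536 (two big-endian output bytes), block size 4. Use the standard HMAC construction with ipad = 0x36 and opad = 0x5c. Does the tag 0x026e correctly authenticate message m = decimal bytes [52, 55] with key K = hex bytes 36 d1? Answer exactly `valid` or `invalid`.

valid

Key hex bytes 36 d1 is 2 bytes ≤ B = 4; zero-pad to 4 bytes: K' = 36 d1 00 00.
K' ⊕ ipad = 00 e7 36 36; K' ⊕ opad = 6a 8d 5c 5c.
Inner hash: sum = 0+231+54+54+52+55 = 446 → 01 be.
Outer hash (recomputed tag): sum = 106+141+92+92+1+190 = 622 → 02 6e.
Recomputed tag = 026e; claimed = 026e → match.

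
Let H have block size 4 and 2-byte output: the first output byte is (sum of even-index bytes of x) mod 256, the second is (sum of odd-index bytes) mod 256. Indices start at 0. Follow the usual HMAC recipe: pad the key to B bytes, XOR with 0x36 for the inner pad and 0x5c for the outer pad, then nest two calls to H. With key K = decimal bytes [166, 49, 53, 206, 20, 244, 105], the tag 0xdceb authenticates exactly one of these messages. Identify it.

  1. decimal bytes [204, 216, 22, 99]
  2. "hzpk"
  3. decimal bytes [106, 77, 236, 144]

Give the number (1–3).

2

Key decimal bytes [166, 49, 53, 206, 20, 244, 105] = a6 31 35 ce 14 f4 69 is 7 bytes > B = 4, so hash it first: H(key) = 58 f3, then zero-pad to 4 bytes: K' = 58 f3 00 00.
K' ⊕ ipad = 6e c5 36 36; K' ⊕ opad = 04 af 5c 5c.
m1: inner = H(6e c5 36 36 cc d8 16 63) = 86 36; tag = H(04 af 5c 5c 86 36) = e641
m2: inner = H(6e c5 36 36 68 7a 70 6b) = 7c e0; tag = H(04 af 5c 5c 7c e0) = dceb ← matches
m3: inner = H(6e c5 36 36 6a 4d ec 90) = fa d8; tag = H(04 af 5c 5c fa d8) = 5ae3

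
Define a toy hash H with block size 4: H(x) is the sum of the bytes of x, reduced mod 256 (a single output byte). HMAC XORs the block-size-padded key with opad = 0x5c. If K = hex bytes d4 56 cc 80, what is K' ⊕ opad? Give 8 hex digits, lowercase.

Key hex bytes d4 56 cc 80 is exactly B = 4 bytes: K' = d4 56 cc 80.
XOR each byte with 0x5c: d4⊕5c=88, 56⊕5c=0a, cc⊕5c=90, 80⊕5c=dc.

880a90dc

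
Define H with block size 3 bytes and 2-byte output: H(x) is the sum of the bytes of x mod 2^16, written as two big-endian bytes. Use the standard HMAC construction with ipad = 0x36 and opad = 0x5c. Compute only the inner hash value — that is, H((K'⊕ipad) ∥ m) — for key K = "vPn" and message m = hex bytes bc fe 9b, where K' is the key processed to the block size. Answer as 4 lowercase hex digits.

Key "vPn" = 76 50 6e is exactly B = 3 bytes: K' = 76 50 6e.
K' ⊕ ipad = 40 66 58.
Inner input = 40 66 58 ∥ bc fe 9b.
Inner hash: sum = 64+102+88+188+254+155 = 851 → 03 53.

0353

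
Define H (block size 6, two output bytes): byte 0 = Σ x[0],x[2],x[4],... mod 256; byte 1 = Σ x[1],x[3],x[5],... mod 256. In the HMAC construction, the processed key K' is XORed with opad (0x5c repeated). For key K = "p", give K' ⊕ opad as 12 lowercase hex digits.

Key "p" = 70 is 1 byte ≤ B = 6; zero-pad to 6 bytes: K' = 70 00 00 00 00 00.
XOR each byte with 0x5c: 70⊕5c=2c, 00⊕5c=5c, 00⊕5c=5c, 00⊕5c=5c, 00⊕5c=5c, 00⊕5c=5c.

2c5c5c5c5c5c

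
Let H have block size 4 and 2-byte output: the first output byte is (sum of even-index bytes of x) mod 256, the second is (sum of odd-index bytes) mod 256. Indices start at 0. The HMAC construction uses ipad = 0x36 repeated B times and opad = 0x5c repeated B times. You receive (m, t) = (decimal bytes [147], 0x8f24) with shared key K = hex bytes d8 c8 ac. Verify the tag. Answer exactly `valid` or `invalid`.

valid

Key hex bytes d8 c8 ac is 3 bytes ≤ B = 4; zero-pad to 4 bytes: K' = d8 c8 ac 00.
K' ⊕ ipad = ee fe 9a 36; K' ⊕ opad = 84 94 f0 5c.
Inner hash: even-index sum = 539 mod 256 = 27; odd-index sum = 308 mod 256 = 52 → 1b 34.
Outer hash (recomputed tag): even-index sum = 399 mod 256 = 143; odd-index sum = 292 mod 256 = 36 → 8f 24.
Recomputed tag = 8f24; claimed = 8f24 → match.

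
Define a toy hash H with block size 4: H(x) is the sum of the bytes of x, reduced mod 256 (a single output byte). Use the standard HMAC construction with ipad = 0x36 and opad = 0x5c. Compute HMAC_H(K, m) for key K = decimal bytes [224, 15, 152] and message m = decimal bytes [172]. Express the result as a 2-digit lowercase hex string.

ce

Key decimal bytes [224, 15, 152] = e0 0f 98 is 3 bytes ≤ B = 4; zero-pad to 4 bytes: K' = e0 0f 98 00.
K' ⊕ ipad = d6 39 ae 36.  K' ⊕ opad = bc 53 c4 5c.
Inner input = (K'⊕ipad) ∥ m = d6 39 ae 36 ∥ ac.
Inner hash: sum = 214+57+174+54+172 = 671; mod 256 = 159 → 9f.
Outer input = (K'⊕opad) ∥ inner = bc 53 c4 5c ∥ 9f.
Outer hash (tag): sum = 188+83+196+92+159 = 718; mod 256 = 206 → ce.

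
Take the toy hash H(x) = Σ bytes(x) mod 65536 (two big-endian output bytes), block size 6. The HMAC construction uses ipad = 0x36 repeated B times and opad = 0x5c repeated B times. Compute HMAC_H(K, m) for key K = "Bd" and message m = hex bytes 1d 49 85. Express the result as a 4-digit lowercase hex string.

0251

Key "Bd" = 42 64 is 2 bytes ≤ B = 6; zero-pad to 6 bytes: K' = 42 64 00 00 00 00.
K' ⊕ ipad = 74 52 36 36 36 36.  K' ⊕ opad = 1e 38 5c 5c 5c 5c.
Inner input = (K'⊕ipad) ∥ m = 74 52 36 36 36 36 ∥ 1d 49 85.
Inner hash: sum = 116+82+54+54+54+54+29+73+133 = 649 → 02 89.
Outer input = (K'⊕opad) ∥ inner = 1e 38 5c 5c 5c 5c ∥ 02 89.
Outer hash (tag): sum = 30+56+92+92+92+92+2+137 = 593 → 02 51.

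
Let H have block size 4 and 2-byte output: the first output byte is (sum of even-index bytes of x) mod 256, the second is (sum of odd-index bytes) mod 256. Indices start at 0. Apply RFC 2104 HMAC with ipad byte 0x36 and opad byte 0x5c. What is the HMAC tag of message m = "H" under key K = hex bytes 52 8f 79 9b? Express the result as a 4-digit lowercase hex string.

2e00

Key hex bytes 52 8f 79 9b is exactly B = 4 bytes: K' = 52 8f 79 9b.
K' ⊕ ipad = 64 b9 4f ad.  K' ⊕ opad = 0e d3 25 c7.
Inner input = (K'⊕ipad) ∥ m = 64 b9 4f ad ∥ 48.
Inner hash: even-index sum = 251 mod 256 = 251; odd-index sum = 358 mod 256 = 102 → fb 66.
Outer input = (K'⊕opad) ∥ inner = 0e d3 25 c7 ∥ fb 66.
Outer hash (tag): even-index sum = 302 mod 256 = 46; odd-index sum = 512 mod 256 = 0 → 2e 00.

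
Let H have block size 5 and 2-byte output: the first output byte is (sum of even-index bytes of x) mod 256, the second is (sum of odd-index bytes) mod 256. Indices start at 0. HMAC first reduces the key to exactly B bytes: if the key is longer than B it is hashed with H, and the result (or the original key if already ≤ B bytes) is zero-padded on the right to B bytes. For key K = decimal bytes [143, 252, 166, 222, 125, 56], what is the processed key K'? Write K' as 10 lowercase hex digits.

b212000000

|K| = 6 > B = 5, so first hash the key.
H(K): even-index sum = 434 mod 256 = 178; odd-index sum = 530 mod 256 = 18 → b2 12.
Zero-pad H(K) = b2 12 to 5 bytes: K' = b2 12 00 00 00.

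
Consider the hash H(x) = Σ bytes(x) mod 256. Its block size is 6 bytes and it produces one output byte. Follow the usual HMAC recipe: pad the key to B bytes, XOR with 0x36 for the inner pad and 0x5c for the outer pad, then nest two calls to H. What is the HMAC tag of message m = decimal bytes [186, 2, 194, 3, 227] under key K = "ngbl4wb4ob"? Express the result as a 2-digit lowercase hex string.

Key "ngbl4wb4ob" = 6e 67 62 6c 34 77 62 34 6f 62 is 10 bytes > B = 6, so hash it first: H(key) = b5, then zero-pad to 6 bytes: K' = b5 00 00 00 00 00.
K' ⊕ ipad = 83 36 36 36 36 36.  K' ⊕ opad = e9 5c 5c 5c 5c 5c.
Inner input = (K'⊕ipad) ∥ m = 83 36 36 36 36 36 ∥ ba 02 c2 03 e3.
Inner hash: sum = 131+54+54+54+54+54+186+2+194+3+227 = 1013; mod 256 = 245 → f5.
Outer input = (K'⊕opad) ∥ inner = e9 5c 5c 5c 5c 5c ∥ f5.
Outer hash (tag): sum = 233+92+92+92+92+92+245 = 938; mod 256 = 170 → aa.

aa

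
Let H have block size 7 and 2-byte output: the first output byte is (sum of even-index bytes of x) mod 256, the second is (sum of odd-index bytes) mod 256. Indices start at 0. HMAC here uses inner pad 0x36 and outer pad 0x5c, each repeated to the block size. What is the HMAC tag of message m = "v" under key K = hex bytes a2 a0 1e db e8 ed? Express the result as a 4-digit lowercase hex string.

Key hex bytes a2 a0 1e db e8 ed is 6 bytes ≤ B = 7; zero-pad to 7 bytes: K' = a2 a0 1e db e8 ed 00.
K' ⊕ ipad = 94 96 28 ed de db 36.  K' ⊕ opad = fe fc 42 87 b4 b1 5c.
Inner input = (K'⊕ipad) ∥ m = 94 96 28 ed de db 36 ∥ 76.
Inner hash: even-index sum = 464 mod 256 = 208; odd-index sum = 724 mod 256 = 212 → d0 d4.
Outer input = (K'⊕opad) ∥ inner = fe fc 42 87 b4 b1 5c ∥ d0 d4.
Outer hash (tag): even-index sum = 804 mod 256 = 36; odd-index sum = 772 mod 256 = 4 → 24 04.

2404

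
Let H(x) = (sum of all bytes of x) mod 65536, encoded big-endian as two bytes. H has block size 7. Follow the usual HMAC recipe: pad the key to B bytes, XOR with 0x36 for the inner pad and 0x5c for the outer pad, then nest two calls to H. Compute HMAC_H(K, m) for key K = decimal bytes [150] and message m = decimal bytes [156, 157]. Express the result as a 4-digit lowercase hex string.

0312

Key decimal bytes [150] = 96 is 1 byte ≤ B = 7; zero-pad to 7 bytes: K' = 96 00 00 00 00 00 00.
K' ⊕ ipad = a0 36 36 36 36 36 36.  K' ⊕ opad = ca 5c 5c 5c 5c 5c 5c.
Inner input = (K'⊕ipad) ∥ m = a0 36 36 36 36 36 36 ∥ 9c 9d.
Inner hash: sum = 160+54+54+54+54+54+54+156+157 = 797 → 03 1d.
Outer input = (K'⊕opad) ∥ inner = ca 5c 5c 5c 5c 5c 5c ∥ 03 1d.
Outer hash (tag): sum = 202+92+92+92+92+92+92+3+29 = 786 → 03 12.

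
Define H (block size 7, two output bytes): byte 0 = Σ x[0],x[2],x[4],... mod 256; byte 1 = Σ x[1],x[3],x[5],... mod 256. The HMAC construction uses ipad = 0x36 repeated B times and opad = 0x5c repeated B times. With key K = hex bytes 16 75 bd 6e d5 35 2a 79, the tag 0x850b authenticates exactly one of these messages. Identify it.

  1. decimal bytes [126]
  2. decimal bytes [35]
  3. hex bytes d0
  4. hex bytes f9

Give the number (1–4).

Key hex bytes 16 75 bd 6e d5 35 2a 79 is 8 bytes > B = 7, so hash it first: H(key) = d2 91, then zero-pad to 7 bytes: K' = d2 91 00 00 00 00 00.
K' ⊕ ipad = e4 a7 36 36 36 36 36; K' ⊕ opad = 8e cd 5c 5c 5c 5c 5c.
m1: inner = H(e4 a7 36 36 36 36 36 7e) = 86 91; tag = H(8e cd 5c 5c 5c 5c 5c 86 91) = 330b
m2: inner = H(e4 a7 36 36 36 36 36 23) = 86 36; tag = H(8e cd 5c 5c 5c 5c 5c 86 36) = d80b
m3: inner = H(e4 a7 36 36 36 36 36 d0) = 86 e3; tag = H(8e cd 5c 5c 5c 5c 5c 86 e3) = 850b ← matches
m4: inner = H(e4 a7 36 36 36 36 36 f9) = 86 0c; tag = H(8e cd 5c 5c 5c 5c 5c 86 0c) = ae0b

3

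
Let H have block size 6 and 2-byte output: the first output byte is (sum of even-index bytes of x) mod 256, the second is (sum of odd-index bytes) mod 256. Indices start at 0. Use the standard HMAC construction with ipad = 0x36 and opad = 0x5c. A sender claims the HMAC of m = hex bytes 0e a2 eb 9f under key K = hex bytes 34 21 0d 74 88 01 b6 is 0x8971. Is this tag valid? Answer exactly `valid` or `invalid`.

invalid

Key hex bytes 34 21 0d 74 88 01 b6 is 7 bytes > B = 6, so hash it first: H(key) = 7f 96, then zero-pad to 6 bytes: K' = 7f 96 00 00 00 00.
K' ⊕ ipad = 49 a0 36 36 36 36; K' ⊕ opad = 23 ca 5c 5c 5c 5c.
Inner hash: even-index sum = 430 mod 256 = 174; odd-index sum = 589 mod 256 = 77 → ae 4d.
Outer hash (recomputed tag): even-index sum = 393 mod 256 = 137; odd-index sum = 463 mod 256 = 207 → 89 cf.
Recomputed tag = 89cf; claimed = 8971 → mismatch.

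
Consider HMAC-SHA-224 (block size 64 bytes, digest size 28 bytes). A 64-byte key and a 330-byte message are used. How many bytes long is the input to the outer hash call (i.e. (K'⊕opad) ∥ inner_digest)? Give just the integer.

92

Key is 64 ≤ 64 bytes, zero-padded: |K'| = 64.
Outer input = (K'⊕opad) ∥ H(inner) → 64 + 28 = 92 bytes.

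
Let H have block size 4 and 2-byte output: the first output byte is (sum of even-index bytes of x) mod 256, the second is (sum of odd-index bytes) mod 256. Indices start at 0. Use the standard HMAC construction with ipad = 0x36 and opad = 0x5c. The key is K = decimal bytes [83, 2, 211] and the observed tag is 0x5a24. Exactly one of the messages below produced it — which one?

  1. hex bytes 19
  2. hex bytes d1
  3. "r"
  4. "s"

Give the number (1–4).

3

Key decimal bytes [83, 2, 211] = 53 02 d3 is 3 bytes ≤ B = 4; zero-pad to 4 bytes: K' = 53 02 d3 00.
K' ⊕ ipad = 65 34 e5 36; K' ⊕ opad = 0f 5e 8f 5c.
m1: inner = H(65 34 e5 36 19) = 63 6a; tag = H(0f 5e 8f 5c 63 6a) = 0124
m2: inner = H(65 34 e5 36 d1) = 1b 6a; tag = H(0f 5e 8f 5c 1b 6a) = b924
m3: inner = H(65 34 e5 36 72) = bc 6a; tag = H(0f 5e 8f 5c bc 6a) = 5a24 ← matches
m4: inner = H(65 34 e5 36 73) = bd 6a; tag = H(0f 5e 8f 5c bd 6a) = 5b24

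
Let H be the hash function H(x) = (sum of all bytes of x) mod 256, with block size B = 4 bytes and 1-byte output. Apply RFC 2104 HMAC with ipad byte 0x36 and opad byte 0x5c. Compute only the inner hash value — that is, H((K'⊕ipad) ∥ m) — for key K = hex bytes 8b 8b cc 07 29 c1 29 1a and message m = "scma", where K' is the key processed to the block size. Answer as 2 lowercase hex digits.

Key hex bytes 8b 8b cc 07 29 c1 29 1a is 8 bytes > B = 4, so hash it first: H(key) = 16, then zero-pad to 4 bytes: K' = 16 00 00 00.
K' ⊕ ipad = 20 36 36 36.
Inner input = 20 36 36 36 ∥ 73 63 6d 61.
Inner hash: sum = 32+54+54+54+115+99+109+97 = 614; mod 256 = 102 → 66.

66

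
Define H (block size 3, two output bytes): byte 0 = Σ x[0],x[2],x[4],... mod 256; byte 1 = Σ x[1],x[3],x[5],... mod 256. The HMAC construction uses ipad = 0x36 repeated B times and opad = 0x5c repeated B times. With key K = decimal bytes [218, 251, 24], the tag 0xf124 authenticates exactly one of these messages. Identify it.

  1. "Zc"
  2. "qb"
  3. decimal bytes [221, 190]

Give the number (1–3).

1

Key decimal bytes [218, 251, 24] = da fb 18 is exactly B = 3 bytes: K' = da fb 18.
K' ⊕ ipad = ec cd 2e; K' ⊕ opad = 86 a7 44.
m1: inner = H(ec cd 2e 5a 63) = 7d 27; tag = H(86 a7 44 7d 27) = f124 ← matches
m2: inner = H(ec cd 2e 71 62) = 7c 3e; tag = H(86 a7 44 7c 3e) = 0823
m3: inner = H(ec cd 2e dd be) = d8 aa; tag = H(86 a7 44 d8 aa) = 747f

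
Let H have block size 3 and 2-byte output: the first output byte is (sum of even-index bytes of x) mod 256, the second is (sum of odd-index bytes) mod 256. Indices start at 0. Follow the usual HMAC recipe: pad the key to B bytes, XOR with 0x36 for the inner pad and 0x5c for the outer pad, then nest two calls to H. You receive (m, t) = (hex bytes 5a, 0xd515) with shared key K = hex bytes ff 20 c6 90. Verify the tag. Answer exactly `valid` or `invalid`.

Key hex bytes ff 20 c6 90 is 4 bytes > B = 3, so hash it first: H(key) = c5 b0, then zero-pad to 3 bytes: K' = c5 b0 00.
K' ⊕ ipad = f3 86 36; K' ⊕ opad = 99 ec 5c.
Inner hash: even-index sum = 297 mod 256 = 41; odd-index sum = 224 mod 256 = 224 → 29 e0.
Outer hash (recomputed tag): even-index sum = 469 mod 256 = 213; odd-index sum = 277 mod 256 = 21 → d5 15.
Recomputed tag = d515; claimed = d515 → match.

valid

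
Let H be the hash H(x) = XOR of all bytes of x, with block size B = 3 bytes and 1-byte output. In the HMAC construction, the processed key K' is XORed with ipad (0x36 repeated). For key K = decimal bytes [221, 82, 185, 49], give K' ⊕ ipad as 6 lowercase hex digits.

313636

Key decimal bytes [221, 82, 185, 49] = dd 52 b9 31 is 4 bytes > B = 3, so hash it first: H(key) = 07, then zero-pad to 3 bytes: K' = 07 00 00.
XOR each byte with 0x36: 07⊕36=31, 00⊕36=36, 00⊕36=36.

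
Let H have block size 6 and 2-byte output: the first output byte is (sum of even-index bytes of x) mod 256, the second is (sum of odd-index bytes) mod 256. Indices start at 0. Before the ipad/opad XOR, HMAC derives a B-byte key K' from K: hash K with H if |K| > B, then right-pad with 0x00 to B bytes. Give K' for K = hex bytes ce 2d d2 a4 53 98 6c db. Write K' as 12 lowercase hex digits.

5f4400000000

|K| = 8 > B = 6, so first hash the key.
H(K): even-index sum = 607 mod 256 = 95; odd-index sum = 580 mod 256 = 68 → 5f 44.
Zero-pad H(K) = 5f 44 to 6 bytes: K' = 5f 44 00 00 00 00.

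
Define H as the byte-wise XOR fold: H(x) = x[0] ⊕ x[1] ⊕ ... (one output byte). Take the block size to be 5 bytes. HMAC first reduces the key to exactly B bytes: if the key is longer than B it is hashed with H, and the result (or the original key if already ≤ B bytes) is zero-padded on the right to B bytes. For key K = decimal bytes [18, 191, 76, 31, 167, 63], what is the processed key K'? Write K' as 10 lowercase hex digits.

6600000000

|K| = 6 > B = 5, so first hash the key.
H(K): XOR 12⊕bf⊕4c⊕1f⊕a7⊕3f = 66.
Zero-pad H(K) = 66 to 5 bytes: K' = 66 00 00 00 00.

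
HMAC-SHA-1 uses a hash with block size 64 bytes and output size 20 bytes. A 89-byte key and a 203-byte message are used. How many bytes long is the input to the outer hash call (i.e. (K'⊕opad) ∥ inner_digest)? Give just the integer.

Key is 89 > 64 bytes, so it is hashed to 20 bytes then zero-padded to 64: |K'| = 64.
Outer input = (K'⊕opad) ∥ H(inner) → 64 + 20 = 84 bytes.

84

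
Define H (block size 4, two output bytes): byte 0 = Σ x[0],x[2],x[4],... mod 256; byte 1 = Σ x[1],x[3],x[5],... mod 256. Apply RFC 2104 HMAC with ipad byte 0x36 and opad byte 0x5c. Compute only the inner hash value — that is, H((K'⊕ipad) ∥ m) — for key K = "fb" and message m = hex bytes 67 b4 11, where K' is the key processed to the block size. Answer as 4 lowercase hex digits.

fe3e

Key "fb" = 66 62 is 2 bytes ≤ B = 4; zero-pad to 4 bytes: K' = 66 62 00 00.
K' ⊕ ipad = 50 54 36 36.
Inner input = 50 54 36 36 ∥ 67 b4 11.
Inner hash: even-index sum = 254 mod 256 = 254; odd-index sum = 318 mod 256 = 62 → fe 3e.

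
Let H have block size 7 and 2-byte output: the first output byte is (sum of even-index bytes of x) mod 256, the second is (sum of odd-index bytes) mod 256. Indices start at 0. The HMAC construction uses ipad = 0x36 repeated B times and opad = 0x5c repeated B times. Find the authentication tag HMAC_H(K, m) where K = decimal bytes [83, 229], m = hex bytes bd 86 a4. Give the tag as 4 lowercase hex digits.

Key decimal bytes [83, 229] = 53 e5 is 2 bytes ≤ B = 7; zero-pad to 7 bytes: K' = 53 e5 00 00 00 00 00.
K' ⊕ ipad = 65 d3 36 36 36 36 36.  K' ⊕ opad = 0f b9 5c 5c 5c 5c 5c.
Inner input = (K'⊕ipad) ∥ m = 65 d3 36 36 36 36 36 ∥ bd 86 a4.
Inner hash: even-index sum = 397 mod 256 = 141; odd-index sum = 672 mod 256 = 160 → 8d a0.
Outer input = (K'⊕opad) ∥ inner = 0f b9 5c 5c 5c 5c 5c ∥ 8d a0.
Outer hash (tag): even-index sum = 451 mod 256 = 195; odd-index sum = 510 mod 256 = 254 → c3 fe.

c3fe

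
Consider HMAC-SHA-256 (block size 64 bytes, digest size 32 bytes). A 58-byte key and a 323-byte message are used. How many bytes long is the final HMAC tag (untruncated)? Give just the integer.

The tag is one SHA-256 digest: 32 bytes.

32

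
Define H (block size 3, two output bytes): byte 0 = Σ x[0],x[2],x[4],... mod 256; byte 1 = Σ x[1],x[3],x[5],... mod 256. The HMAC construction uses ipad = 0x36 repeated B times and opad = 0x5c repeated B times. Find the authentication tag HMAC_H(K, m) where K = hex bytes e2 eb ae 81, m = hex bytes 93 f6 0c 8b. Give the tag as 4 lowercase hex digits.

218d

Key hex bytes e2 eb ae 81 is 4 bytes > B = 3, so hash it first: H(key) = 90 6c, then zero-pad to 3 bytes: K' = 90 6c 00.
K' ⊕ ipad = a6 5a 36.  K' ⊕ opad = cc 30 5c.
Inner input = (K'⊕ipad) ∥ m = a6 5a 36 ∥ 93 f6 0c 8b.
Inner hash: even-index sum = 605 mod 256 = 93; odd-index sum = 249 mod 256 = 249 → 5d f9.
Outer input = (K'⊕opad) ∥ inner = cc 30 5c ∥ 5d f9.
Outer hash (tag): even-index sum = 545 mod 256 = 33; odd-index sum = 141 mod 256 = 141 → 21 8d.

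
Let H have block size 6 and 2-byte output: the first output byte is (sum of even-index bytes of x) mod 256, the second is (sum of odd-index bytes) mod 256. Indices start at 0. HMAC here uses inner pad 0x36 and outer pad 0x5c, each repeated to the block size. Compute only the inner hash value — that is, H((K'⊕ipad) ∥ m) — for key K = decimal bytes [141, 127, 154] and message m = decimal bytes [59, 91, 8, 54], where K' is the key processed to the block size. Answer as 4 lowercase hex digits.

e046

Key decimal bytes [141, 127, 154] = 8d 7f 9a is 3 bytes ≤ B = 6; zero-pad to 6 bytes: K' = 8d 7f 9a 00 00 00.
K' ⊕ ipad = bb 49 ac 36 36 36.
Inner input = bb 49 ac 36 36 36 ∥ 3b 5b 08 36.
Inner hash: even-index sum = 480 mod 256 = 224; odd-index sum = 326 mod 256 = 70 → e0 46.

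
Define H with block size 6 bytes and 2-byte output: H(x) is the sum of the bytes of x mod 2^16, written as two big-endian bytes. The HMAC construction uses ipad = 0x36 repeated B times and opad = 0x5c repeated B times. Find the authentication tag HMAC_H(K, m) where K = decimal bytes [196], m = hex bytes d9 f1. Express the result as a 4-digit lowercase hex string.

0331

Key decimal bytes [196] = c4 is 1 byte ≤ B = 6; zero-pad to 6 bytes: K' = c4 00 00 00 00 00.
K' ⊕ ipad = f2 36 36 36 36 36.  K' ⊕ opad = 98 5c 5c 5c 5c 5c.
Inner input = (K'⊕ipad) ∥ m = f2 36 36 36 36 36 ∥ d9 f1.
Inner hash: sum = 242+54+54+54+54+54+217+241 = 970 → 03 ca.
Outer input = (K'⊕opad) ∥ inner = 98 5c 5c 5c 5c 5c ∥ 03 ca.
Outer hash (tag): sum = 152+92+92+92+92+92+3+202 = 817 → 03 31.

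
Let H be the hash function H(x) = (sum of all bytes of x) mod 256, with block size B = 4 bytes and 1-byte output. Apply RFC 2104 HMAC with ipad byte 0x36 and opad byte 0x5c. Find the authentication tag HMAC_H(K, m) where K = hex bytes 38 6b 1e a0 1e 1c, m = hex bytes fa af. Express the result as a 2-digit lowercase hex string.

d3

Key hex bytes 38 6b 1e a0 1e 1c is 6 bytes > B = 4, so hash it first: H(key) = 9b, then zero-pad to 4 bytes: K' = 9b 00 00 00.
K' ⊕ ipad = ad 36 36 36.  K' ⊕ opad = c7 5c 5c 5c.
Inner input = (K'⊕ipad) ∥ m = ad 36 36 36 ∥ fa af.
Inner hash: sum = 173+54+54+54+250+175 = 760; mod 256 = 248 → f8.
Outer input = (K'⊕opad) ∥ inner = c7 5c 5c 5c ∥ f8.
Outer hash (tag): sum = 199+92+92+92+248 = 723; mod 256 = 211 → d3.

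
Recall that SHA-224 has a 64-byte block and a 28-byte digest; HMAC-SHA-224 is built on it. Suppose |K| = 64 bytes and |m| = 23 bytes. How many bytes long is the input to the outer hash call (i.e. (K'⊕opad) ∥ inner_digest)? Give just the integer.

Key is 64 ≤ 64 bytes, zero-padded: |K'| = 64.
Outer input = (K'⊕opad) ∥ H(inner) → 64 + 28 = 92 bytes.

92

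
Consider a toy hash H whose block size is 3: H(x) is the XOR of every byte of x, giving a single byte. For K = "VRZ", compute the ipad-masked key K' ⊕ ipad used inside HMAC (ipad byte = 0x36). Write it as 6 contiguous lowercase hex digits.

Key "VRZ" = 56 52 5a is exactly B = 3 bytes: K' = 56 52 5a.
XOR each byte with 0x36: 56⊕36=60, 52⊕36=64, 5a⊕36=6c.

60646c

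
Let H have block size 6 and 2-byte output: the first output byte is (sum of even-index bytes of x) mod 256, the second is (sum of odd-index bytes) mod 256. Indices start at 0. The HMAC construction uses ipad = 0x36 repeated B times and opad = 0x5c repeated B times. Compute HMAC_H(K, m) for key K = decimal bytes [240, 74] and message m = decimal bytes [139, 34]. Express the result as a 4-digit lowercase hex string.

21d8

Key decimal bytes [240, 74] = f0 4a is 2 bytes ≤ B = 6; zero-pad to 6 bytes: K' = f0 4a 00 00 00 00.
K' ⊕ ipad = c6 7c 36 36 36 36.  K' ⊕ opad = ac 16 5c 5c 5c 5c.
Inner input = (K'⊕ipad) ∥ m = c6 7c 36 36 36 36 ∥ 8b 22.
Inner hash: even-index sum = 445 mod 256 = 189; odd-index sum = 266 mod 256 = 10 → bd 0a.
Outer input = (K'⊕opad) ∥ inner = ac 16 5c 5c 5c 5c ∥ bd 0a.
Outer hash (tag): even-index sum = 545 mod 256 = 33; odd-index sum = 216 mod 256 = 216 → 21 d8.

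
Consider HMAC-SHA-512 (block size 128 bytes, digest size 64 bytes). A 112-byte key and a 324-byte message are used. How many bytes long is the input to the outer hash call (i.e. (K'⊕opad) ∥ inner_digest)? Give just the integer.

192

Key is 112 ≤ 128 bytes, zero-padded: |K'| = 128.
Outer input = (K'⊕opad) ∥ H(inner) → 128 + 64 = 192 bytes.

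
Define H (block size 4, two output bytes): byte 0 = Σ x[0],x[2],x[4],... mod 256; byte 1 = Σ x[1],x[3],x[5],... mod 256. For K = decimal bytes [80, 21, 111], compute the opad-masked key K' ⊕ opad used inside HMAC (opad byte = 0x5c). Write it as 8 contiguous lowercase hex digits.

0c49335c

Key decimal bytes [80, 21, 111] = 50 15 6f is 3 bytes ≤ B = 4; zero-pad to 4 bytes: K' = 50 15 6f 00.
XOR each byte with 0x5c: 50⊕5c=0c, 15⊕5c=49, 6f⊕5c=33, 00⊕5c=5c.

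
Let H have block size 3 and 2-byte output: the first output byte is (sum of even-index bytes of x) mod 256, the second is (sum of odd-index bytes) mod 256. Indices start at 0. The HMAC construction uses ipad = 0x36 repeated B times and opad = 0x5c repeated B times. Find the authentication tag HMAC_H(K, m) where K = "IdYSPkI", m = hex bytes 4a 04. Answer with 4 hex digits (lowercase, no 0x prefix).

21c5

Key "IdYSPkI" = 49 64 59 53 50 6b 49 is 7 bytes > B = 3, so hash it first: H(key) = 3b 22, then zero-pad to 3 bytes: K' = 3b 22 00.
K' ⊕ ipad = 0d 14 36.  K' ⊕ opad = 67 7e 5c.
Inner input = (K'⊕ipad) ∥ m = 0d 14 36 ∥ 4a 04.
Inner hash: even-index sum = 71 mod 256 = 71; odd-index sum = 94 mod 256 = 94 → 47 5e.
Outer input = (K'⊕opad) ∥ inner = 67 7e 5c ∥ 47 5e.
Outer hash (tag): even-index sum = 289 mod 256 = 33; odd-index sum = 197 mod 256 = 197 → 21 c5.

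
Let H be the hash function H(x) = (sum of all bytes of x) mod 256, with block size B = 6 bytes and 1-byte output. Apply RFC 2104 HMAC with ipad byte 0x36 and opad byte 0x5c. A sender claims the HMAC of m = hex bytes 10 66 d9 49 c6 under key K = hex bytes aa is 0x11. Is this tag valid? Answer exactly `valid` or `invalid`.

invalid

Key hex bytes aa is 1 byte ≤ B = 6; zero-pad to 6 bytes: K' = aa 00 00 00 00 00.
K' ⊕ ipad = 9c 36 36 36 36 36; K' ⊕ opad = f6 5c 5c 5c 5c 5c.
Inner hash: sum = 156+54+54+54+54+54+16+102+217+73+198 = 1032; mod 256 = 8 → 08.
Outer hash (recomputed tag): sum = 246+92+92+92+92+92+8 = 714; mod 256 = 202 → ca.
Recomputed tag = ca; claimed = 11 → mismatch.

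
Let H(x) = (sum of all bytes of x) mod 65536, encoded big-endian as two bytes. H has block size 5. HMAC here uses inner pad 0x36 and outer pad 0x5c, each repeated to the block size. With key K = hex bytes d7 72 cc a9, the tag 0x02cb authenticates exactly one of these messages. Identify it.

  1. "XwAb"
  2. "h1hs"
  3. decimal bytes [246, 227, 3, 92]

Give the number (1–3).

3

Key hex bytes d7 72 cc a9 is 4 bytes ≤ B = 5; zero-pad to 5 bytes: K' = d7 72 cc a9 00.
K' ⊕ ipad = e1 44 fa 9f 36; K' ⊕ opad = 8b 2e 90 f5 5c.
m1: inner = H(e1 44 fa 9f 36 58 77 41 62) = 04 66; tag = H(8b 2e 90 f5 5c 04 66) = 0304
m2: inner = H(e1 44 fa 9f 36 68 31 68 73) = 04 68; tag = H(8b 2e 90 f5 5c 04 68) = 0306
m3: inner = H(e1 44 fa 9f 36 f6 e3 03 5c) = 05 2c; tag = H(8b 2e 90 f5 5c 05 2c) = 02cb ← matches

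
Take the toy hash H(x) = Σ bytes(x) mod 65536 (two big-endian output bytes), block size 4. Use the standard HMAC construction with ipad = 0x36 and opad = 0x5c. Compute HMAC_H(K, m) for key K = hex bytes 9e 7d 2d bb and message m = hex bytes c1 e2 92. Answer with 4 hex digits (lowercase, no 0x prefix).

Key hex bytes 9e 7d 2d bb is exactly B = 4 bytes: K' = 9e 7d 2d bb.
K' ⊕ ipad = a8 4b 1b 8d.  K' ⊕ opad = c2 21 71 e7.
Inner input = (K'⊕ipad) ∥ m = a8 4b 1b 8d ∥ c1 e2 92.
Inner hash: sum = 168+75+27+141+193+226+146 = 976 → 03 d0.
Outer input = (K'⊕opad) ∥ inner = c2 21 71 e7 ∥ 03 d0.
Outer hash (tag): sum = 194+33+113+231+3+208 = 782 → 03 0e.

030e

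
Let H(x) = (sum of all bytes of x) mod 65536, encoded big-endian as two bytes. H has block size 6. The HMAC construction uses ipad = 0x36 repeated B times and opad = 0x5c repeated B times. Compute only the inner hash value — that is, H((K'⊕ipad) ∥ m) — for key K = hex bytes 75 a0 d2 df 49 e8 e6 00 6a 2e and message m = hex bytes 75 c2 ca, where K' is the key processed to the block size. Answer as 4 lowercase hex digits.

Key hex bytes 75 a0 d2 df 49 e8 e6 00 6a 2e is 10 bytes > B = 6, so hash it first: H(key) = 05 75, then zero-pad to 6 bytes: K' = 05 75 00 00 00 00.
K' ⊕ ipad = 33 43 36 36 36 36.
Inner input = 33 43 36 36 36 36 ∥ 75 c2 ca.
Inner hash: sum = 51+67+54+54+54+54+117+194+202 = 847 → 03 4f.

034f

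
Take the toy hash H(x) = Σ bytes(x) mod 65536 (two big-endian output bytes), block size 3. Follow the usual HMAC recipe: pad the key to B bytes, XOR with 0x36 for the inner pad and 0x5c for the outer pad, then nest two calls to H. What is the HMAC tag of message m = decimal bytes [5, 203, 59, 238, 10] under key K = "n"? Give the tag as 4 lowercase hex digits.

Key "n" = 6e is 1 byte ≤ B = 3; zero-pad to 3 bytes: K' = 6e 00 00.
K' ⊕ ipad = 58 36 36.  K' ⊕ opad = 32 5c 5c.
Inner input = (K'⊕ipad) ∥ m = 58 36 36 ∥ 05 cb 3b ee 0a.
Inner hash: sum = 88+54+54+5+203+59+238+10 = 711 → 02 c7.
Outer input = (K'⊕opad) ∥ inner = 32 5c 5c ∥ 02 c7.
Outer hash (tag): sum = 50+92+92+2+199 = 435 → 01 b3.

01b3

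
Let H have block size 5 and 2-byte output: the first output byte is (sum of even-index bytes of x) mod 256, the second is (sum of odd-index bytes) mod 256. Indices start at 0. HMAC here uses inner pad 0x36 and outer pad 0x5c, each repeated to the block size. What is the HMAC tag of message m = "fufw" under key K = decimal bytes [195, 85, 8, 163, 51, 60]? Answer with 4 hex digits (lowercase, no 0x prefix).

Key decimal bytes [195, 85, 8, 163, 51, 60] = c3 55 08 a3 33 3c is 6 bytes > B = 5, so hash it first: H(key) = fe 34, then zero-pad to 5 bytes: K' = fe 34 00 00 00.
K' ⊕ ipad = c8 02 36 36 36.  K' ⊕ opad = a2 68 5c 5c 5c.
Inner input = (K'⊕ipad) ∥ m = c8 02 36 36 36 ∥ 66 75 66 77.
Inner hash: even-index sum = 544 mod 256 = 32; odd-index sum = 260 mod 256 = 4 → 20 04.
Outer input = (K'⊕opad) ∥ inner = a2 68 5c 5c 5c ∥ 20 04.
Outer hash (tag): even-index sum = 350 mod 256 = 94; odd-index sum = 228 mod 256 = 228 → 5e e4.

5ee4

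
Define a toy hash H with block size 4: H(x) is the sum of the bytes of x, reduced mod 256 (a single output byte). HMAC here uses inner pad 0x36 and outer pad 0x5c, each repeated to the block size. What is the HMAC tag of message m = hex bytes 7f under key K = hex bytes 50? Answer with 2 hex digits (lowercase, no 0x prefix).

a7

Key hex bytes 50 is 1 byte ≤ B = 4; zero-pad to 4 bytes: K' = 50 00 00 00.
K' ⊕ ipad = 66 36 36 36.  K' ⊕ opad = 0c 5c 5c 5c.
Inner input = (K'⊕ipad) ∥ m = 66 36 36 36 ∥ 7f.
Inner hash: sum = 102+54+54+54+127 = 391; mod 256 = 135 → 87.
Outer input = (K'⊕opad) ∥ inner = 0c 5c 5c 5c ∥ 87.
Outer hash (tag): sum = 12+92+92+92+135 = 423; mod 256 = 167 → a7.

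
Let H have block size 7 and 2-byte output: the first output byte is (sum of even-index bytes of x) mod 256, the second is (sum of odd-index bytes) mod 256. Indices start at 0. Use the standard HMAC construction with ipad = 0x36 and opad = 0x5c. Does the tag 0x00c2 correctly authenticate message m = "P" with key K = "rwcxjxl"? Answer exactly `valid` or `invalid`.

Key "rwcxjxl" = 72 77 63 78 6a 78 6c is exactly B = 7 bytes: K' = 72 77 63 78 6a 78 6c.
K' ⊕ ipad = 44 41 55 4e 5c 4e 5a; K' ⊕ opad = 2e 2b 3f 24 36 24 30.
Inner hash: even-index sum = 335 mod 256 = 79; odd-index sum = 301 mod 256 = 45 → 4f 2d.
Outer hash (recomputed tag): even-index sum = 256 mod 256 = 0; odd-index sum = 194 mod 256 = 194 → 00 c2.
Recomputed tag = 00c2; claimed = 00c2 → match.

valid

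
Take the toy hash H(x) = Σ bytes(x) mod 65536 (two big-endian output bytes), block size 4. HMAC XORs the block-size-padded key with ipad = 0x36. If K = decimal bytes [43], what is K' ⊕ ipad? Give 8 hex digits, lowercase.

Key decimal bytes [43] = 2b is 1 byte ≤ B = 4; zero-pad to 4 bytes: K' = 2b 00 00 00.
XOR each byte with 0x36: 2b⊕36=1d, 00⊕36=36, 00⊕36=36, 00⊕36=36.

1d363636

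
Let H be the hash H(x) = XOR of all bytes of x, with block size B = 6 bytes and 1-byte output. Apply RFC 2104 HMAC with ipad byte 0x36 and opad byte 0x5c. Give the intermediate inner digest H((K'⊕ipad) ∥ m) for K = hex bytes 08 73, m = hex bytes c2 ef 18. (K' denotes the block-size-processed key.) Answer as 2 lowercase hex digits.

Key hex bytes 08 73 is 2 bytes ≤ B = 6; zero-pad to 6 bytes: K' = 08 73 00 00 00 00.
K' ⊕ ipad = 3e 45 36 36 36 36.
Inner input = 3e 45 36 36 36 36 ∥ c2 ef 18.
Inner hash: XOR 3e⊕45⊕36⊕36⊕36⊕36⊕c2⊕ef⊕18 = 4e.

4e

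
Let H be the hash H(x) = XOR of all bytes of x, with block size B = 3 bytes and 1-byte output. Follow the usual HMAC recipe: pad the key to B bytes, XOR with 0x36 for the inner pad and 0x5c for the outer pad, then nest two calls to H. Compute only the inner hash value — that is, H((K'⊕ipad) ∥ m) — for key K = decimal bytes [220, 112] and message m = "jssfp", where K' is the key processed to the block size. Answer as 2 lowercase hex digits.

Key decimal bytes [220, 112] = dc 70 is 2 bytes ≤ B = 3; zero-pad to 3 bytes: K' = dc 70 00.
K' ⊕ ipad = ea 46 36.
Inner input = ea 46 36 ∥ 6a 73 73 66 70.
Inner hash: XOR ea⊕46⊕36⊕6a⊕73⊕73⊕66⊕70 = e6.

e6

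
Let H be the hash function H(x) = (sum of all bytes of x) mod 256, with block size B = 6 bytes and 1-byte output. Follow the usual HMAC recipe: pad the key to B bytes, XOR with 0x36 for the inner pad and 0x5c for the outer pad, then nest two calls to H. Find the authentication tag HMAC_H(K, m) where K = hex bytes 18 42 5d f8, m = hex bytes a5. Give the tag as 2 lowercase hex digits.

Key hex bytes 18 42 5d f8 is 4 bytes ≤ B = 6; zero-pad to 6 bytes: K' = 18 42 5d f8 00 00.
K' ⊕ ipad = 2e 74 6b ce 36 36.  K' ⊕ opad = 44 1e 01 a4 5c 5c.
Inner input = (K'⊕ipad) ∥ m = 2e 74 6b ce 36 36 ∥ a5.
Inner hash: sum = 46+116+107+206+54+54+165 = 748; mod 256 = 236 → ec.
Outer input = (K'⊕opad) ∥ inner = 44 1e 01 a4 5c 5c ∥ ec.
Outer hash (tag): sum = 68+30+1+164+92+92+236 = 683; mod 256 = 171 → ab.

ab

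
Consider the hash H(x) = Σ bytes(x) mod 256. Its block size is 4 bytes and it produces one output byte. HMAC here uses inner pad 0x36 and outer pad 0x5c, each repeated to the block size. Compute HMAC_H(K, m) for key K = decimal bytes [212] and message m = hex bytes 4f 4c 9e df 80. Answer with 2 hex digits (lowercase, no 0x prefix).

Key decimal bytes [212] = d4 is 1 byte ≤ B = 4; zero-pad to 4 bytes: K' = d4 00 00 00.
K' ⊕ ipad = e2 36 36 36.  K' ⊕ opad = 88 5c 5c 5c.
Inner input = (K'⊕ipad) ∥ m = e2 36 36 36 ∥ 4f 4c 9e df 80.
Inner hash: sum = 226+54+54+54+79+76+158+223+128 = 1052; mod 256 = 28 → 1c.
Outer input = (K'⊕opad) ∥ inner = 88 5c 5c 5c ∥ 1c.
Outer hash (tag): sum = 136+92+92+92+28 = 440; mod 256 = 184 → b8.

b8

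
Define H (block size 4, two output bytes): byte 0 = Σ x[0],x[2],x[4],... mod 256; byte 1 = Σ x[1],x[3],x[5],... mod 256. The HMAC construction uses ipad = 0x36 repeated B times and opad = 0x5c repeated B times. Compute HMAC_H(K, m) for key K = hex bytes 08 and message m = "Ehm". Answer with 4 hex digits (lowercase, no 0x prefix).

Key hex bytes 08 is 1 byte ≤ B = 4; zero-pad to 4 bytes: K' = 08 00 00 00.
K' ⊕ ipad = 3e 36 36 36.  K' ⊕ opad = 54 5c 5c 5c.
Inner input = (K'⊕ipad) ∥ m = 3e 36 36 36 ∥ 45 68 6d.
Inner hash: even-index sum = 294 mod 256 = 38; odd-index sum = 212 mod 256 = 212 → 26 d4.
Outer input = (K'⊕opad) ∥ inner = 54 5c 5c 5c ∥ 26 d4.
Outer hash (tag): even-index sum = 214 mod 256 = 214; odd-index sum = 396 mod 256 = 140 → d6 8c.

d68c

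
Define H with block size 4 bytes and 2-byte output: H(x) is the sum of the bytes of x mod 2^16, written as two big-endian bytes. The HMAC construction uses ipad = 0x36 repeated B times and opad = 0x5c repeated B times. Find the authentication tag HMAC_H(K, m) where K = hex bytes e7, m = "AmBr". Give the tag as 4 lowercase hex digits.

02a6

Key hex bytes e7 is 1 byte ≤ B = 4; zero-pad to 4 bytes: K' = e7 00 00 00.
K' ⊕ ipad = d1 36 36 36.  K' ⊕ opad = bb 5c 5c 5c.
Inner input = (K'⊕ipad) ∥ m = d1 36 36 36 ∥ 41 6d 42 72.
Inner hash: sum = 209+54+54+54+65+109+66+114 = 725 → 02 d5.
Outer input = (K'⊕opad) ∥ inner = bb 5c 5c 5c ∥ 02 d5.
Outer hash (tag): sum = 187+92+92+92+2+213 = 678 → 02 a6.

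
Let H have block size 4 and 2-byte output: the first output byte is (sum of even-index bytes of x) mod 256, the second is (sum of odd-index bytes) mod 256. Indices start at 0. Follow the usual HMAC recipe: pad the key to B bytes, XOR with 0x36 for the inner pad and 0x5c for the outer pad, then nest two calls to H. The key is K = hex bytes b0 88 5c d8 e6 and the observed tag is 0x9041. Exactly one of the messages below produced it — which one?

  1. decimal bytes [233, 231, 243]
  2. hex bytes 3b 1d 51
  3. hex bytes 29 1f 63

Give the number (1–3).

2

Key hex bytes b0 88 5c d8 e6 is 5 bytes > B = 4, so hash it first: H(key) = f2 60, then zero-pad to 4 bytes: K' = f2 60 00 00.
K' ⊕ ipad = c4 56 36 36; K' ⊕ opad = ae 3c 5c 5c.
m1: inner = H(c4 56 36 36 e9 e7 f3) = d6 73; tag = H(ae 3c 5c 5c d6 73) = e00b
m2: inner = H(c4 56 36 36 3b 1d 51) = 86 a9; tag = H(ae 3c 5c 5c 86 a9) = 9041 ← matches
m3: inner = H(c4 56 36 36 29 1f 63) = 86 ab; tag = H(ae 3c 5c 5c 86 ab) = 9043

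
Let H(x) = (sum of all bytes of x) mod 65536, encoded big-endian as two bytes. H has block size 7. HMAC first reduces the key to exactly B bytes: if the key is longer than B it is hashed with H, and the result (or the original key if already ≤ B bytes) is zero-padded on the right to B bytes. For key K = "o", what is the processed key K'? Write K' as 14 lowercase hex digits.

Key "o" = 6f is 1 byte ≤ B = 7; zero-pad to 7 bytes: K' = 6f 00 00 00 00 00 00.

6f000000000000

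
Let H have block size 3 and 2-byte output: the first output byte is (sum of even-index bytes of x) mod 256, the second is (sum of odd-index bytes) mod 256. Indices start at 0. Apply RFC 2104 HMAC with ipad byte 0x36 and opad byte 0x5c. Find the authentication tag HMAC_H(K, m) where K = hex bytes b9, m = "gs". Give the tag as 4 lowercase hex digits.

de94

Key hex bytes b9 is 1 byte ≤ B = 3; zero-pad to 3 bytes: K' = b9 00 00.
K' ⊕ ipad = 8f 36 36.  K' ⊕ opad = e5 5c 5c.
Inner input = (K'⊕ipad) ∥ m = 8f 36 36 ∥ 67 73.
Inner hash: even-index sum = 312 mod 256 = 56; odd-index sum = 157 mod 256 = 157 → 38 9d.
Outer input = (K'⊕opad) ∥ inner = e5 5c 5c ∥ 38 9d.
Outer hash (tag): even-index sum = 478 mod 256 = 222; odd-index sum = 148 mod 256 = 148 → de 94.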